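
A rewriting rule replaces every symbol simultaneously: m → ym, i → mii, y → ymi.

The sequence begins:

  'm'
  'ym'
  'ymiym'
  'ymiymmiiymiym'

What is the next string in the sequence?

ymiymmiiymiymymmiimiiymiymmiiymiym

Applying the rule to each of the 13 symbols of ymiymmiiymiym gives the pieces ymi ym mii ymi ym ym mii mii ymi ym mii ymi ym, which concatenate to the answer.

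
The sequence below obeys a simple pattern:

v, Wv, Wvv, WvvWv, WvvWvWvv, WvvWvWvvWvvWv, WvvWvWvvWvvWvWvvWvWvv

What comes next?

WvvWvWvvWvvWvWvvWvWvvWvvWvWvvWvvWv

Each term (from the third on) is the previous term followed by the one before it: term 3 = Wv·v = Wvv.
Continuing: WvvWvWvvWvvWvWvvWvWvv · WvvWvWvvWvvWv gives term 8.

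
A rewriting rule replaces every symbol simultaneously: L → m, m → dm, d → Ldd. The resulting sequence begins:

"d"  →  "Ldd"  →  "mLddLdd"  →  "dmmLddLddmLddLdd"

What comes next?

Replace each of the 16 characters of dmmLddLddmLddLdd in place — Ldd dm dm m Ldd Ldd m Ldd Ldd dm m Ldd Ldd m Ldd Ldd — and concatenate.

LdddmdmmLddLddmLddLdddmmLddLddmLddLdd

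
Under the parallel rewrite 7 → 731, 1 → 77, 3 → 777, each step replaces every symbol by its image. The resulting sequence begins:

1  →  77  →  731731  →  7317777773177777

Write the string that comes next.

7317777773173173173173173177777731731731731731

φ(7317777773177777) expands symbol-by-symbol to 731 777 77 731 731 731 731 731 731 777 77 731 731 731 731 731; joining the 16 pieces gives the next term.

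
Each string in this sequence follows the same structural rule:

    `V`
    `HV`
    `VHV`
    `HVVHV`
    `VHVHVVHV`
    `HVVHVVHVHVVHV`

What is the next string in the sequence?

This is a Fibonacci-style word recurrence s(k) = s(k−2)·s(k−1): e.g. V·HV = VHV.
Continuing: VHVHVVHV · HVVHVVHVHVVHV gives term 7.

VHVHVVHVHVVHVVHVHVVHV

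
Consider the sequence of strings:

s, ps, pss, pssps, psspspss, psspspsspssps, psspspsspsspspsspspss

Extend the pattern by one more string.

This is a Fibonacci-style word recurrence s(k) = s(k−1)·s(k−2): e.g. ps·s = pss.
Continuing: psspspsspsspspsspspss · psspspsspssps gives term 8.

psspspsspsspspsspspsspsspspsspssps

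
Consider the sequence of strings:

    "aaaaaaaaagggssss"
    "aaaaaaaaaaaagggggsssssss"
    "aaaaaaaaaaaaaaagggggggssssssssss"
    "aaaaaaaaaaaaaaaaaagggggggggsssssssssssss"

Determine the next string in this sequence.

aaaaaaaaaaaaaaaaaaaaagggggggggggssssssssssssssss

Each string has the form a^{3n+3} g^{2n-1} s^{3n-2}, where the shown terms are n = 2, 3, 4, 5.
For the next term, n = 6, so the run lengths are 21, 11, 16.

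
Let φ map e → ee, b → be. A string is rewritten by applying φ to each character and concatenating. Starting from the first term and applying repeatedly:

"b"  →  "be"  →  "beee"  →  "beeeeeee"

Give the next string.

beeeeeeeeeeeeeee

Rewriting each symbol of beeeeeee: b→be, e→ee, e→ee, e→ee, e→ee, e→ee, e→ee, e→ee, which concatenates to be ee ee ee ee ee ee ee.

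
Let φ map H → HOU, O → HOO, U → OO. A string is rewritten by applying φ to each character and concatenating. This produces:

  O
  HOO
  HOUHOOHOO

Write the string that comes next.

HOUHOOOOHOUHOOHOOHOUHOOHOO

Rewriting each symbol of HOUHOOHOO: H→HOU, O→HOO, U→OO, H→HOU, O→HOO, O→HOO, H→HOU, O→HOO, O→HOO, which concatenates to HOU HOO OO HOU HOO HOO HOU HOO HOO.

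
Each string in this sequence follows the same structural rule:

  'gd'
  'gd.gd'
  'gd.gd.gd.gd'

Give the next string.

s(k+1) = s(k)·.·s(k) — each term doubles the last with '.' between the halves.
One more doubling of gd.gd.gd.gd gives the answer.

gd.gd.gd.gd.gd.gd.gd.gd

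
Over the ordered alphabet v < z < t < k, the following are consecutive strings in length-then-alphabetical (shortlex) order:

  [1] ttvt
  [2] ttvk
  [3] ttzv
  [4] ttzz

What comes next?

ttzt

Find the rightmost character of ttzz below k, bump it to the next letter, and reset everything to its right to v.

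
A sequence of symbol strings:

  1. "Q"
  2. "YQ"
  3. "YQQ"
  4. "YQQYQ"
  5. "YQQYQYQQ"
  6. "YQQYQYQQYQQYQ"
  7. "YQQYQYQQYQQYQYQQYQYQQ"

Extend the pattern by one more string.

YQQYQYQQYQQYQYQQYQYQQYQQYQYQQYQQYQ

Each term (from the third on) is the previous term followed by the one before it: term 3 = YQ·Q = YQQ.
The next term joins YQQYQYQQYQQYQYQQYQYQQ and YQQYQYQQYQQYQ.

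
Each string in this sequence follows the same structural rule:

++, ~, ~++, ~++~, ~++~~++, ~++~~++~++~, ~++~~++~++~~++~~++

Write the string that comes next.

From term 3 onward, concatenate the last term with the second-to-last: ~·++ = ~++, ~++·~ = ~++~, …
Continuing: ~++~~++~++~~++~~++ · ~++~~++~++~ gives term 8.

~++~~++~++~~++~~++~++~~++~++~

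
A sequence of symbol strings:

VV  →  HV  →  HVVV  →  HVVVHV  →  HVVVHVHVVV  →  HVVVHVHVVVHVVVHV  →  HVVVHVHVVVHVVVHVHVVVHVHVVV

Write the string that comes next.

Each term (from the third on) is the previous term followed by the one before it: term 3 = HV·VV = HVVV.
Continuing: HVVVHVHVVVHVVVHVHVVVHVHVVV · HVVVHVHVVVHVVVHV gives term 8.

HVVVHVHVVVHVVVHVHVVVHVHVVVHVVVHVHVVVHVVVHV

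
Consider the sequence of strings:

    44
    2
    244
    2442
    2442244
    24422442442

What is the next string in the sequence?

244224424422442244

This is a Fibonacci-style word recurrence s(k) = s(k−1)·s(k−2): e.g. 2·44 = 244.
Continuing: 24422442442 · 2442244 gives term 7.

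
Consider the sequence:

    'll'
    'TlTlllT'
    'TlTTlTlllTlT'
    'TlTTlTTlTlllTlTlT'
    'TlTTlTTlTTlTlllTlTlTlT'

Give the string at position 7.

s(k+1) = TlT·s(k)·lT, so each term gains TlT as a prefix and lT as a suffix.
From TlTTlTTlTTlTlllTlTlTlT, 2 further steps: TlTTlTTlTTlTlllTlTlTlT → TlTTlTTlTTlTTlTlllTlTlTlTlT → (answer).

TlTTlTTlTTlTTlTTlTlllTlTlTlTlTlT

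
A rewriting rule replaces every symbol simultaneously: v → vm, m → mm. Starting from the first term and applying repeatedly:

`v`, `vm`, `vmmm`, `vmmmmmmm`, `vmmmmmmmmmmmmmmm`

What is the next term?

Rewriting the 16 symbols of vmmmmmmmmmmmmmmm one by one yields vm mm mm mm mm mm mm mm mm mm mm mm mm mm mm mm; concatenated:

vmmmmmmmmmmmmmmmmmmmmmmmmmmmmmmm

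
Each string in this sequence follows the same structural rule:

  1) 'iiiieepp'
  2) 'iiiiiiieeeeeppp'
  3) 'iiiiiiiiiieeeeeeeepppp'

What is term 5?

iiiiiiiiiiiiiiiieeeeeeeeeeeeeepppppp

Term n consists of 3n+1 i's, followed by 3n-1 e's, followed by n+1 p's (n = 1, 2, …).
Setting n = 5 gives 16, 14, 6 characters in each block.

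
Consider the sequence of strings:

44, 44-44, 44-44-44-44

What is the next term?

Each string is two copies of the previous one joined by '-'.
One more doubling of 44-44-44-44 gives the answer.

44-44-44-44-44-44-44-44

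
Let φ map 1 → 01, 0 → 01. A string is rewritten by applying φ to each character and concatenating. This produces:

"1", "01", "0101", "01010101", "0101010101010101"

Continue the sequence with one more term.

Rewriting the 16 symbols of 0101010101010101 one by one yields 01 01 01 01 01 01 01 01 01 01 01 01 01 01 01 01; concatenated:

01010101010101010101010101010101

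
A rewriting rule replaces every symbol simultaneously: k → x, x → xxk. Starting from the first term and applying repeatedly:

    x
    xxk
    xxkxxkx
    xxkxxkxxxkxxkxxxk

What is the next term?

xxkxxkxxxkxxkxxxkxxkxxkxxxkxxkxxxkxxkxxkx

Applying the rule to each of the 17 symbols of xxkxxkxxxkxxkxxxk gives the pieces xxk xxk x xxk xxk x xxk xxk xxk x xxk xxk x xxk xxk xxk x, which concatenate to the answer.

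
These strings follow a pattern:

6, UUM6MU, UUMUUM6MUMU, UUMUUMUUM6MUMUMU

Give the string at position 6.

UUMUUMUUMUUMUUM6MUMUMUMUMU

Every step adds UUM to the front and MU to the end of the previous string.
From UUMUUMUUM6MUMUMU, 2 further steps: UUMUUMUUM6MUMUMU → UUMUUMUUMUUM6MUMUMUMU → (answer).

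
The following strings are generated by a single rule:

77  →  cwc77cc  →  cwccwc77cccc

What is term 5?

cwccwccwccwc77cccccccc

s(k+1) = cwc·s(k)·cc, so each term gains cwc as a prefix and cc as a suffix.
From cwccwc77cccc, 2 further steps: cwccwc77cccc → cwccwccwc77cccccc → (answer).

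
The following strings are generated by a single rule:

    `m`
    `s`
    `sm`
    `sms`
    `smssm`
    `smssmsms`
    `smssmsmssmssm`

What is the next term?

This is a Fibonacci-style word recurrence s(k) = s(k−1)·s(k−2): e.g. s·m = sm.
So term 8 is smssmsmssmssm·smssmsms.

smssmsmssmssmsmssmsms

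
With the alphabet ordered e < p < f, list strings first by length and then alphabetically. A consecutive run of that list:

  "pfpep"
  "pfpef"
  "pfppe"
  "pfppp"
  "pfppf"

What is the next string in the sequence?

Treat pfppf as a base-3 numeral over the given alphabet and add one, carrying through any trailing f's.

pfpfe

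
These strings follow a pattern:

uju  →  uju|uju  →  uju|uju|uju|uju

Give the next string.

uju|uju|uju|uju|uju|uju|uju|uju

Every step duplicates the string with '|' between the halves.
So the next term is two copies of uju|uju|uju|uju with '|' between the halves.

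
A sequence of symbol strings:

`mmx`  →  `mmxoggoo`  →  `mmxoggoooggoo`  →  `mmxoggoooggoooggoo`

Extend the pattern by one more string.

Every step adds oggoo to the end: s(k+1) = s(k)·oggoo.
One more step from mmxoggoooggoooggoo gives the answer.

mmxoggoooggoooggoooggoo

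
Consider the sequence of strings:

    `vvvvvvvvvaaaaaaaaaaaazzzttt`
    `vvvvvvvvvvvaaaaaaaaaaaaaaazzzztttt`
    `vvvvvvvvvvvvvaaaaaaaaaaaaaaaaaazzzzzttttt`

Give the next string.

vvvvvvvvvvvvvvvaaaaaaaaaaaaaaaaaaaaazzzzzztttttt

Reading off run lengths: v runs 9, 11, 13; a runs 12, 15, 18; z runs 3, 4, 5; t runs 3, 4, 5 — each is linear in n, where the shown terms are n = 3, 4, 5.
At n = 6 the blocks have lengths 15, 21, 6, 6.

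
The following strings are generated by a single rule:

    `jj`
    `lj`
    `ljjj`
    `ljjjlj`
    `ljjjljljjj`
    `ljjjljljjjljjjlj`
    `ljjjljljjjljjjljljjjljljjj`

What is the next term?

From term 3 onward, concatenate the last term with the second-to-last: lj·jj = ljjj, ljjj·lj = ljjjlj, …
The next term joins ljjjljljjjljjjljljjjljljjj and ljjjljljjjljjjlj.

ljjjljljjjljjjljljjjljljjjljjjljljjjljjjlj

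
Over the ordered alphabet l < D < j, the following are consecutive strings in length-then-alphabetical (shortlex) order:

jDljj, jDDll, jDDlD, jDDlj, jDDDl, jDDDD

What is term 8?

jDDjl

Advancing 2 positions from jDDDD through jDDDD → jDDDj reaches term 8.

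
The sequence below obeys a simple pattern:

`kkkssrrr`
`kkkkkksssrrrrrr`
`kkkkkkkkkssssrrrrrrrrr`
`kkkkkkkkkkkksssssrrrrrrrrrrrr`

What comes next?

kkkkkkkkkkkkkkkssssssrrrrrrrrrrrrrrr

Reading off run lengths: k runs 3, 6, 9, 12; s runs 2, 3, 4, 5; r runs 3, 6, 9, 12 — each is linear in n (n = 1, 2, …).
For the next term, n = 5, so the run lengths are 15, 6, 15.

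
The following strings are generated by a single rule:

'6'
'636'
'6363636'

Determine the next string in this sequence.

Each string is two copies of the previous one joined by '3'.
Doubling 6363636 with '3' between the halves:

636363636363636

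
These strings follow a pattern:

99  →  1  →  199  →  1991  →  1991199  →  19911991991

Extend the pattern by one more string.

199119919911991199

From term 3 onward, concatenate the last term with the second-to-last: 1·99 = 199, 199·1 = 1991, …
Continuing: 19911991991 · 1991199 gives term 7.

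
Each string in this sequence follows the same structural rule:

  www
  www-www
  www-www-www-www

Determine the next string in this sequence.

www-www-www-www-www-www-www-www

s(k+1) = s(k)·-·s(k) — each term doubles the last with '-' between the halves.
So the next term is two copies of www-www-www-www with '-' between the halves.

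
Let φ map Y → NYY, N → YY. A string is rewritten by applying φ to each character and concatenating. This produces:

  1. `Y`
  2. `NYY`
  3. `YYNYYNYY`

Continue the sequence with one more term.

NYYNYYYYNYYNYYYYNYYNYY

Rewriting each symbol of YYNYYNYY: Y→NYY, Y→NYY, N→YY, Y→NYY, Y→NYY, N→YY, Y→NYY, Y→NYY, which concatenates to NYY NYY YY NYY NYY YY NYY NYY.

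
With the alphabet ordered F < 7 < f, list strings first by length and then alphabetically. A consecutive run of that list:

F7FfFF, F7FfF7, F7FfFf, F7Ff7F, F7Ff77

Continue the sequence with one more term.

Find the rightmost character of F7Ff77 below f, bump it to the next letter, and reset everything to its right to F.

F7Ff7f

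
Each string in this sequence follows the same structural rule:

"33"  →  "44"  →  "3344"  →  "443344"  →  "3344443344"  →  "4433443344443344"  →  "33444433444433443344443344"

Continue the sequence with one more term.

From term 3 onward, concatenate the second-to-last term with the last: 33·44 = 3344, 44·3344 = 443344, …
Continuing: 4433443344443344 · 33444433444433443344443344 gives term 8.

443344334444334433444433444433443344443344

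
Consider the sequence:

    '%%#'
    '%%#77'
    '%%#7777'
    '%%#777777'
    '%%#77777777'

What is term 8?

Each term is the previous one with 77 appended.
From %%#77777777, 3 further steps: %%#77777777 → %%#7777777777 → %%#777777777777 → (answer).

%%#77777777777777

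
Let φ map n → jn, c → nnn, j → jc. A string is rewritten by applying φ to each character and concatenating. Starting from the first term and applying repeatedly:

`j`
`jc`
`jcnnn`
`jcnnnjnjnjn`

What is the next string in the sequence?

Rewriting each symbol of jcnnnjnjnjn: j→jc, c→nnn, n→jn, n→jn, n→jn, j→jc, n→jn, j→jc, n→jn, j→jc, n→jn, which concatenates to jc nnn jn jn jn jc jn jc jn jc jn.

jcnnnjnjnjnjcjnjcjnjcjn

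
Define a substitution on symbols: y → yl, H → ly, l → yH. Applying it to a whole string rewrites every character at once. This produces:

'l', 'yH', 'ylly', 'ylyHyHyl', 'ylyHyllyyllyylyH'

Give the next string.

Rewriting the 16 symbols of ylyHyllyyllyylyH one by one yields yl yH yl ly yl yH yH yl yl yH yH yl yl yH yl ly; concatenated:

ylyHyllyylyHyHylylyHyHylylyHylly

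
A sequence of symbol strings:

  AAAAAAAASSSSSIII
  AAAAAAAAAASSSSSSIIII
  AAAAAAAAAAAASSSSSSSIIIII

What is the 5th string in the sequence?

The n-th term is 2n+2 A's then n+2 S's then n I's, where the shown terms are n = 3, 4, 5.
At n = 7 the blocks have lengths 16, 9, 7.

AAAAAAAAAAAAAAAASSSSSSSSSIIIIIII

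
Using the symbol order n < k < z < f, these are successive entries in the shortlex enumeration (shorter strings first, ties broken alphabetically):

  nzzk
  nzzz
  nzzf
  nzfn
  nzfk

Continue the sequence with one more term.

The successor of nzfk increments the rightmost position that isn't already f and resets every position after it to n.

nzfz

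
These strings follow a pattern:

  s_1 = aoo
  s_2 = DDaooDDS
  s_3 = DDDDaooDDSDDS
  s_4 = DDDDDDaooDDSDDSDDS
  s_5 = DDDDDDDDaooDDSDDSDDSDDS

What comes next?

DDDDDDDDDDaooDDSDDSDDSDDSDDS

Every step adds DD to the front and DDS to the end of the previous string.
So the next term is DD·DDDDDDDDaooDDSDDSDDSDDS·DDS.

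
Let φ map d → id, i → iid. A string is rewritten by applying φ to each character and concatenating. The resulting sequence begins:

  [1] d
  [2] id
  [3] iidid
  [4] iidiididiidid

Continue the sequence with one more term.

Replace each of the 13 characters of iidiididiidid in place — iid iid id iid iid id iid id iid iid id iid id — and concatenate.

iidiididiidiididiididiidiididiidid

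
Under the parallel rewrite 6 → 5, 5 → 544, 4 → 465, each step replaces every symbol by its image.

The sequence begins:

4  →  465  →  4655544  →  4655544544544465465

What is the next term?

Rewriting the 19 symbols of 4655544544544465465 one by one yields 465 5 544 544 544 465 465 544 465 465 544 465 465 465 5 544 465 5 544; concatenated:

465554454454446546554446546554446546546555444655544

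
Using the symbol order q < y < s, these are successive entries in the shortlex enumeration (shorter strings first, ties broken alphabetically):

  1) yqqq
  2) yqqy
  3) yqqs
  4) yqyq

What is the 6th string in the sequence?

Advancing 2 positions from yqyq through yqyq → yqyy reaches term 6.

yqys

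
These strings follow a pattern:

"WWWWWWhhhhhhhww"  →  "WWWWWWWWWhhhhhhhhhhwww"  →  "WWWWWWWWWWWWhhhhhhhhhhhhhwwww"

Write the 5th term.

Reading off run lengths: W runs 6, 9, 12; h runs 7, 10, 13; w runs 2, 3, 4 — each is linear in n, where the shown terms are n = 2, 3, 4.
At n = 6 the blocks have lengths 18, 19, 6.

WWWWWWWWWWWWWWWWWWhhhhhhhhhhhhhhhhhhhwwwwww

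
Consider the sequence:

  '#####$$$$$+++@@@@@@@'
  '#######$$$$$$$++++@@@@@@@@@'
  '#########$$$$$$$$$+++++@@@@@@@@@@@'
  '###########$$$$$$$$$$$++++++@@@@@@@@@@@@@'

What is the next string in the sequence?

#############$$$$$$$$$$$$$+++++++@@@@@@@@@@@@@@@

Term n consists of 2n-1 #'s, followed by 2n-1 $'s, followed by n +'s, followed by 2n+1 @'s, where the shown terms are n = 3, 4, 5, 6.
At n = 7 the blocks have lengths 13, 13, 7, 15.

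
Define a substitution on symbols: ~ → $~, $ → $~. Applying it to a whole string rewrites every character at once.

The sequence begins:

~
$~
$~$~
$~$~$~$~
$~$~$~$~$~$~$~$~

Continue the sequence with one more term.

$~$~$~$~$~$~$~$~$~$~$~$~$~$~$~$~

Applying the rule to each of the 16 symbols of $~$~$~$~$~$~$~$~ gives the pieces $~ $~ $~ $~ $~ $~ $~ $~ $~ $~ $~ $~ $~ $~ $~ $~, which concatenate to the answer.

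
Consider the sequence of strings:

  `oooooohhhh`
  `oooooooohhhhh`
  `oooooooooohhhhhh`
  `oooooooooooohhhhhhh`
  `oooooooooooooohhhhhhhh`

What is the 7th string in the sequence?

Reading off run lengths: o runs 6, 8, 10, 12, 14; h runs 4, 5, 6, 7, 8 — each is linear in n, where the shown terms are n = 3, 4, 5, 6, 7.
Setting n = 9 gives 18, 10 characters in each block.

oooooooooooooooooohhhhhhhhhh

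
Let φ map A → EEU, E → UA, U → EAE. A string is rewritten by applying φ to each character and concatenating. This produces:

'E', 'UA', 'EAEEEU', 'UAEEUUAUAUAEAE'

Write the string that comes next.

Applying the rule to each of the 14 symbols of UAEEUUAUAUAEAE gives the pieces EAE EEU UA UA EAE EAE EEU EAE EEU EAE EEU UA EEU UA, which concatenate to the answer.

EAEEEUUAUAEAEEAEEEUEAEEEUEAEEEUUAEEUUA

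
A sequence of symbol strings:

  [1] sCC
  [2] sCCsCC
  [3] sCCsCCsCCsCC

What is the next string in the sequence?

sCCsCCsCCsCCsCCsCCsCCsCC

s(k+1) = s(k)·s(k) — each term doubles the last.
One more doubling of sCCsCCsCCsCC gives the answer.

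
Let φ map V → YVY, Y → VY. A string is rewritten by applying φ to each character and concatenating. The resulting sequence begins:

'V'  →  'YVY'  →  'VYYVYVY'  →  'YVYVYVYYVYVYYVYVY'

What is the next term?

Replace each of the 17 characters of YVYVYVYYVYVYYVYVY in place — VY YVY VY YVY VY YVY VY VY YVY VY YVY VY VY YVY VY YVY VY — and concatenate.

VYYVYVYYVYVYYVYVYVYYVYVYYVYVYVYYVYVYYVYVY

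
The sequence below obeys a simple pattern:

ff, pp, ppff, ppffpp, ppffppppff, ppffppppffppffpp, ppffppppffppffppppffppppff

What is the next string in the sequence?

ppffppppffppffppppffppppffppffppppffppffpp

From term 3 onward, concatenate the last term with the second-to-last: pp·ff = ppff, ppff·pp = ppffpp, …
Continuing: ppffppppffppffppppffppppff · ppffppppffppffpp gives term 8.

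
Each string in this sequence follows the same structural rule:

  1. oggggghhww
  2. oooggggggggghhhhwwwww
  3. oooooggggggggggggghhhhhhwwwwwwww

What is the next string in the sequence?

oooooooggggggggggggggggghhhhhhhhwwwwwwwwwww

Term n consists of 2n-1 o's, followed by 4n+1 g's, followed by 2n h's, followed by 3n-1 w's (n = 1, 2, …).
Setting n = 4 gives 7, 17, 8, 11 characters in each block.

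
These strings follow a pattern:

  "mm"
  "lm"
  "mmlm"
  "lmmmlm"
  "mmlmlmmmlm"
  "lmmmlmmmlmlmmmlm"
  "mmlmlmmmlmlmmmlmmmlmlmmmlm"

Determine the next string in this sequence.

lmmmlmmmlmlmmmlmmmlmlmmmlmlmmmlmmmlmlmmmlm

From term 3 onward, concatenate the second-to-last term with the last: mm·lm = mmlm, lm·mmlm = lmmmlm, …
So term 8 is lmmmlmmmlmlmmmlm·mmlmlmmmlmlmmmlmmmlmlmmmlm.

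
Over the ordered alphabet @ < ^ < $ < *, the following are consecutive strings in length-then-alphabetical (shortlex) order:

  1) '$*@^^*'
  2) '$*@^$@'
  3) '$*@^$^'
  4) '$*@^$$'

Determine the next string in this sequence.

$*@^$*

The successor of $*@^$$ increments the rightmost position that isn't already * and resets every position after it to @.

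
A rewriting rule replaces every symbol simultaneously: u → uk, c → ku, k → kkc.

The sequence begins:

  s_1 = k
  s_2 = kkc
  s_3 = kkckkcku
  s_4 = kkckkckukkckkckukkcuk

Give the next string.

kkckkckukkckkckukkcukkkckkckukkckkckukkcukkkckkckuukkkc

Applying the rule to each of the 21 symbols of kkckkckukkckkckukkcuk gives the pieces kkc kkc ku kkc kkc ku kkc uk kkc kkc ku kkc kkc ku kkc uk kkc kkc ku uk kkc, which concatenate to the answer.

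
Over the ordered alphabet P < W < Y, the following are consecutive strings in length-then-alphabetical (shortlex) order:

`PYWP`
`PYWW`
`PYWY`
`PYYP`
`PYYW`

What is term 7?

WPPP

Advancing 2 positions from PYYW through PYYW → PYYY reaches term 7.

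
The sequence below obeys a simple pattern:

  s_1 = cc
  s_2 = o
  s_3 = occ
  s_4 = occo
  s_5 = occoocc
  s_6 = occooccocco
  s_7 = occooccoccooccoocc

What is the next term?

Each term (from the third on) is the previous term followed by the one before it: term 3 = o·cc = occ.
So term 8 is occooccoccooccoocc·occooccocco.

occooccoccooccooccoccooccocco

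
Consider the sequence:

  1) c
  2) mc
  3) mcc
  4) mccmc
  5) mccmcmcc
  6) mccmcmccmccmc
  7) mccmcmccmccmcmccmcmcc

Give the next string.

mccmcmccmccmcmccmcmccmccmcmccmccmc

From term 3 onward, concatenate the last term with the second-to-last: mc·c = mcc, mcc·mc = mccmc, …
Continuing: mccmcmccmccmcmccmcmcc · mccmcmccmccmc gives term 8.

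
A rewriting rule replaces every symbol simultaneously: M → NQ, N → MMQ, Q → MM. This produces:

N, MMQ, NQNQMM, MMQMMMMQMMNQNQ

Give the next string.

NQNQMMNQNQNQNQMMNQNQMMQMMMMQMM

φ(MMQMMMMQMMNQNQ) expands symbol-by-symbol to NQ NQ MM NQ NQ NQ NQ MM NQ NQ MMQ MM MMQ MM; joining the 14 pieces gives the next term.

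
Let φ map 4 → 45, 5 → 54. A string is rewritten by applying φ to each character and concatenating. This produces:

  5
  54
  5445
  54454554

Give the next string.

5445455445545445

Rewriting each symbol of 54454554: 5→54, 4→45, 4→45, 5→54, 4→45, 5→54, 5→54, 4→45, which concatenates to 54 45 45 54 45 54 54 45.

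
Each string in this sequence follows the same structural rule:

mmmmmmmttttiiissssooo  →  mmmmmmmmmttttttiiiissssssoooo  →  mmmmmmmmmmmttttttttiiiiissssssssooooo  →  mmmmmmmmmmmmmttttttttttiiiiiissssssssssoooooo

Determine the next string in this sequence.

Term n consists of 2n+1 m's, followed by 2n-2 t's, followed by n i's, followed by 2n-2 s's, followed by n o's, where the shown terms are n = 3, 4, 5, 6.
For the next term, n = 7, so the run lengths are 15, 12, 7, 12, 7.

mmmmmmmmmmmmmmmttttttttttttiiiiiiissssssssssssooooooo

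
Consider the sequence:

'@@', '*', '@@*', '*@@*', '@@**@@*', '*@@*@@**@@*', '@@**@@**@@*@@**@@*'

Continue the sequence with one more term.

From term 3 onward, concatenate the second-to-last term with the last: @@·* = @@*, *·@@* = *@@*, …
Continuing: *@@*@@**@@* · @@**@@**@@*@@**@@* gives term 8.

*@@*@@**@@*@@**@@**@@*@@**@@*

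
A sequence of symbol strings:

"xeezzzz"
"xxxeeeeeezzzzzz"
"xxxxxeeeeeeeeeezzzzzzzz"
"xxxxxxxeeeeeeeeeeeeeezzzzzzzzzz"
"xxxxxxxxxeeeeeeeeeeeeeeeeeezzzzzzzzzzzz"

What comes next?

xxxxxxxxxxxeeeeeeeeeeeeeeeeeeeeeezzzzzzzzzzzzzz

Each string has the form x^{2n-1} e^{4n-2} z^{2n+2} (n = 1, 2, …).
Setting n = 6 gives 11, 22, 14 characters in each block.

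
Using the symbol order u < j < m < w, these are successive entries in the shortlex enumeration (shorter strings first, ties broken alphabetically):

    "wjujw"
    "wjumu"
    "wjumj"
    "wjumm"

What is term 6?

wjuwu

Advancing 2 positions from wjumm through wjumm → wjumw reaches term 6.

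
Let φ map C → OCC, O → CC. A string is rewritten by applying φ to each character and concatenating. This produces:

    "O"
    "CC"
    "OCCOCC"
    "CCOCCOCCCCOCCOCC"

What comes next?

Replace each of the 16 characters of CCOCCOCCCCOCCOCC in place — OCC OCC CC OCC OCC CC OCC OCC OCC OCC CC OCC OCC CC OCC OCC — and concatenate.

OCCOCCCCOCCOCCCCOCCOCCOCCOCCCCOCCOCCCCOCCOCC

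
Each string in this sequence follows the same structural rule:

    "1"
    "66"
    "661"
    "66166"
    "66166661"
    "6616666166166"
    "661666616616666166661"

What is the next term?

Each term (from the third on) is the previous term followed by the one before it: term 3 = 66·1 = 661.
Continuing: 661666616616666166661 · 6616666166166 gives term 8.

6616666166166661666616616666166166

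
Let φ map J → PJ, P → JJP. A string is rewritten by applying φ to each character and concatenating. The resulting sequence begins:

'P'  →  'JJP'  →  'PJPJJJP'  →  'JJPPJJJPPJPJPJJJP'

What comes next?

PJPJJJPJJPPJPJPJJJPJJPPJJJPPJJJPPJPJPJJJP

Applying the rule to each of the 17 symbols of JJPPJJJPPJPJPJJJP gives the pieces PJ PJ JJP JJP PJ PJ PJ JJP JJP PJ JJP PJ JJP PJ PJ PJ JJP, which concatenate to the answer.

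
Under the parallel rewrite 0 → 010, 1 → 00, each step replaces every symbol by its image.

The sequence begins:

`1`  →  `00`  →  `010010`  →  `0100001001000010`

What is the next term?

Rewriting the 16 symbols of 0100001001000010 one by one yields 010 00 010 010 010 010 00 010 010 00 010 010 010 010 00 010; concatenated:

01000010010010010000100100001001001001000010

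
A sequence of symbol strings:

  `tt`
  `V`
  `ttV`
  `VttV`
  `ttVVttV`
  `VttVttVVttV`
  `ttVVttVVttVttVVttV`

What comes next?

VttVttVVttVttVVttVVttVttVVttV

This is a Fibonacci-style word recurrence s(k) = s(k−2)·s(k−1): e.g. tt·V = ttV.
So term 8 is VttVttVVttV·ttVVttVVttVttVVttV.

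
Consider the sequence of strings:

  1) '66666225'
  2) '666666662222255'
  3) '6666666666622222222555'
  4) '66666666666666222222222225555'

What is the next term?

666666666666666662222222222222255555

Each string has the form 6^{3n+2} 2^{3n-1} 5^{n} (n = 1, 2, …).
Setting n = 5 gives 17, 14, 5 characters in each block.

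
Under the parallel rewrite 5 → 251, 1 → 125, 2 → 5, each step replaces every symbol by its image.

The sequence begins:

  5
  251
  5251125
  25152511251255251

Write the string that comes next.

52511252515251125125525112552512515251125

φ(25152511251255251) expands symbol-by-symbol to 5 251 125 251 5 251 125 125 5 251 125 5 251 251 5 251 125; joining the 17 pieces gives the next term.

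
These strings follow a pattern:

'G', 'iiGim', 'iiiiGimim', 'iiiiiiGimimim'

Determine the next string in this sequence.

Each term wraps the previous one in ii on the left and im on the right.
Applying this once more to iiiiiiGimimim:

iiiiiiiiGimimimim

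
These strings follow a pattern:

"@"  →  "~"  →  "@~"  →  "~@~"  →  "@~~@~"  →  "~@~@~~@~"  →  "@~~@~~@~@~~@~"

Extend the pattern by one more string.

Each term (from the third on) is the two preceding terms concatenated in order: term 3 = @·~ = @~.
So term 8 is ~@~@~~@~·@~~@~~@~@~~@~.

~@~@~~@~@~~@~~@~@~~@~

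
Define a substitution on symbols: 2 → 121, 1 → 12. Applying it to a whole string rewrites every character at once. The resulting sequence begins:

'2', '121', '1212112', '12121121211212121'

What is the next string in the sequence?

12121121211212121121211212121121211212112

Applying the rule to each of the 17 symbols of 12121121211212121 gives the pieces 12 121 12 121 12 12 121 12 121 12 12 121 12 121 12 121 12, which concatenate to the answer.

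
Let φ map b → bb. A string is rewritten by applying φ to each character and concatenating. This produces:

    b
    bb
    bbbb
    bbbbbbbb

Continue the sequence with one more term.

Apply φ to bbbbbbbb symbol by symbol: b→bb, b→bb, b→bb, b→bb, b→bb, b→bb, b→bb, b→bb; joined: bb bb bb bb bb bb bb bb.

bbbbbbbbbbbbbbbb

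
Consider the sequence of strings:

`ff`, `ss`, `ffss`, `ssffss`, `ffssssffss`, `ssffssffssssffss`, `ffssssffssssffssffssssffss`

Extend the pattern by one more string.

ssffssffssssffssffssssffssssffssffssssffss

From term 3 onward, concatenate the second-to-last term with the last: ff·ss = ffss, ss·ffss = ssffss, …
So term 8 is ssffssffssssffss·ffssssffssssffssffssssffss.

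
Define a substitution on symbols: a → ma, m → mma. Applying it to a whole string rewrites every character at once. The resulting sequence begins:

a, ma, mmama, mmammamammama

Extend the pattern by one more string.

mmammamammammamammamammammamammama

Replace each of the 13 characters of mmammamammama in place — mma mma ma mma mma ma mma ma mma mma ma mma ma — and concatenate.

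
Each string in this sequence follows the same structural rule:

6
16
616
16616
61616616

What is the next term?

1661661616616

From term 3 onward, concatenate the second-to-last term with the last: 6·16 = 616, 16·616 = 16616, …
Continuing: 16616 · 61616616 gives term 6.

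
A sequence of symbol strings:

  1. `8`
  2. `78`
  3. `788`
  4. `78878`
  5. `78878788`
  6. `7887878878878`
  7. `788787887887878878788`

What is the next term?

This is a Fibonacci-style word recurrence s(k) = s(k−1)·s(k−2): e.g. 78·8 = 788.
So term 8 is 788787887887878878788·7887878878878.

7887878878878788787887887878878878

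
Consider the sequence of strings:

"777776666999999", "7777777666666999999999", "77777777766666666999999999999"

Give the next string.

Reading off run lengths: 7 runs 5, 7, 9; 6 runs 4, 6, 8; 9 runs 6, 9, 12 — each is linear in n, where the shown terms are n = 2, 3, 4.
For the next term, n = 5, so the run lengths are 11, 10, 15.

777777777776666666666999999999999999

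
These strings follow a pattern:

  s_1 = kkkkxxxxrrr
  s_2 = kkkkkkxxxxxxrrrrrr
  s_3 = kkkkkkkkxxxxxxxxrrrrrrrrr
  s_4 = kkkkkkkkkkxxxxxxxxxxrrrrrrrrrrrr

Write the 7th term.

kkkkkkkkkkkkkkkkxxxxxxxxxxxxxxxxrrrrrrrrrrrrrrrrrrrrr

Reading off run lengths: k runs 4, 6, 8, 10; x runs 4, 6, 8, 10; r runs 3, 6, 9, 12 — each is linear in n (n = 1, 2, …).
Setting n = 7 gives 16, 16, 21 characters in each block.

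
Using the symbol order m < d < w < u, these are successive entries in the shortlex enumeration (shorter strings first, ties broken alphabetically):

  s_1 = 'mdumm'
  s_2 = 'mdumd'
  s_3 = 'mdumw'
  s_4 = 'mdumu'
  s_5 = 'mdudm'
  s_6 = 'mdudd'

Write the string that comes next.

mdudw

Find the rightmost character of mdudd below u, bump it to the next letter, and reset everything to its right to m.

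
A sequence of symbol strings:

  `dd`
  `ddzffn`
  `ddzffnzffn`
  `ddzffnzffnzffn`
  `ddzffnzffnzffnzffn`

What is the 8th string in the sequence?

Every step adds zffn to the end: s(k+1) = s(k)·zffn.
From ddzffnzffnzffnzffn, 3 further steps: ddzffnzffnzffnzffn → ddzffnzffnzffnzffnzffn → ddzffnzffnzffnzffnzffnzffn → (answer).

ddzffnzffnzffnzffnzffnzffnzffn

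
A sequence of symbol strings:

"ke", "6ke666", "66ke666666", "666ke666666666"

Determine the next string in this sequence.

Every step adds 6 to the front and 666 to the end of the previous string.
Applying this once more to 666ke666666666:

6666ke666666666666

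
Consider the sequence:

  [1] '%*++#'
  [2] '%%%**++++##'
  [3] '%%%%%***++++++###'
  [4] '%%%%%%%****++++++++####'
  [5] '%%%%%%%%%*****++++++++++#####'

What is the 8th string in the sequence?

%%%%%%%%%%%%%%%********++++++++++++++++########

The n-th term is 2n-1 %'s then n *'s then 2n +'s then n #'s (n = 1, 2, …).
At n = 8 the blocks have lengths 15, 8, 16, 8.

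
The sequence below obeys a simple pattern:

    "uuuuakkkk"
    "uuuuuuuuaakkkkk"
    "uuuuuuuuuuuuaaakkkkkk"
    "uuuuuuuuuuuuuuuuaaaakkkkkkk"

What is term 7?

Reading off run lengths: u runs 4, 8, 12, 16; a runs 1, 2, 3, 4; k runs 4, 5, 6, 7 — each is linear in n (n = 1, 2, …).
For term 7, n = 7, so the run lengths are 28, 7, 10.

uuuuuuuuuuuuuuuuuuuuuuuuuuuuaaaaaaakkkkkkkkkk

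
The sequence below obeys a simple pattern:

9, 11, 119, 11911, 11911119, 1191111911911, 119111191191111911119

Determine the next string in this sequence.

1191111911911119111191191111911911

From term 3 onward, concatenate the last term with the second-to-last: 11·9 = 119, 119·11 = 11911, …
So term 8 is 119111191191111911119·1191111911911.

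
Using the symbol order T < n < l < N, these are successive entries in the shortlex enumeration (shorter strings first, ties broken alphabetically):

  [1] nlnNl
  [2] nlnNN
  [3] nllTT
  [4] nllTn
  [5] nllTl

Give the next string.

nllTN

Treat nllTl as a base-4 numeral over the given alphabet and add one, carrying through any trailing N's.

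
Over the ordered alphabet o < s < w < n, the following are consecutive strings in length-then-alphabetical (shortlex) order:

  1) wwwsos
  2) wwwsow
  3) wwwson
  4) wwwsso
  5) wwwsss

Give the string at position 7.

wwwssn

Advancing 2 positions from wwwsss through wwwsss → wwwssw reaches term 7.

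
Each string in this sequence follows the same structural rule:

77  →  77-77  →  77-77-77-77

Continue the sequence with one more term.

77-77-77-77-77-77-77-77

Each string is two copies of the previous one joined by '-'.
So the next term is two copies of 77-77-77-77 with '-' between the halves.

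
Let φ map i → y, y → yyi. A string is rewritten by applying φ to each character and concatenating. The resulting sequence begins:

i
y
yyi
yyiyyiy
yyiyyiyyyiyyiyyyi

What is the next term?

Rewriting the 17 symbols of yyiyyiyyyiyyiyyyi one by one yields yyi yyi y yyi yyi y yyi yyi yyi y yyi yyi y yyi yyi yyi y; concatenated:

yyiyyiyyyiyyiyyyiyyiyyiyyyiyyiyyyiyyiyyiy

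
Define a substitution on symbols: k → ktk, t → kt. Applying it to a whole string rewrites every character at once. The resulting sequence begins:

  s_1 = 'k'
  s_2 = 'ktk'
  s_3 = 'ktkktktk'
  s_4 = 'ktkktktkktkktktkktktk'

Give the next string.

Applying the rule to each of the 21 symbols of ktkktktkktkktktkktktk gives the pieces ktk kt ktk ktk kt ktk kt ktk ktk kt ktk ktk kt ktk kt ktk ktk kt ktk kt ktk, which concatenate to the answer.

ktkktktkktkktktkktktkktkktktkktkktktkktktkktkktktkktktk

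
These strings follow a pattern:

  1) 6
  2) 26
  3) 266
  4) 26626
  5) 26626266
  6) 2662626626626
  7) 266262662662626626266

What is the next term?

Each term (from the third on) is the previous term followed by the one before it: term 3 = 26·6 = 266.
So term 8 is 266262662662626626266·2662626626626.

2662626626626266262662662626626626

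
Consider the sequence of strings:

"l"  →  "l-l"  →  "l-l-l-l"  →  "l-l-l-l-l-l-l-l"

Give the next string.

Every step duplicates the string with '-' between the halves.
Doubling l-l-l-l-l-l-l-l with '-' between the halves:

l-l-l-l-l-l-l-l-l-l-l-l-l-l-l-l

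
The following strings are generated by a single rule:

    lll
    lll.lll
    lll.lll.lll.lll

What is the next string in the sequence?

Every step duplicates the string with '.' between the halves.
One more doubling of lll.lll.lll.lll gives the answer.

lll.lll.lll.lll.lll.lll.lll.lll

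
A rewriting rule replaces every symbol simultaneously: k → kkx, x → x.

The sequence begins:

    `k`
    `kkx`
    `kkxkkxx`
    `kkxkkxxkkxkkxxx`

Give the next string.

Applying the rule to each of the 15 symbols of kkxkkxxkkxkkxxx gives the pieces kkx kkx x kkx kkx x x kkx kkx x kkx kkx x x x, which concatenate to the answer.

kkxkkxxkkxkkxxxkkxkkxxkkxkkxxxx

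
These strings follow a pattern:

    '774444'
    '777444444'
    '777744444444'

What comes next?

The n-th term is n 7's then 2n 4's, where the shown terms are n = 2, 3, 4.
For the next term, n = 5, so the run lengths are 5, 10.

777774444444444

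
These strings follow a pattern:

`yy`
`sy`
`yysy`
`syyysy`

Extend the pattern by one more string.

yysysyyysy

Each term (from the third on) is the two preceding terms concatenated in order: term 3 = yy·sy = yysy.
The next term joins yysy and syyysy.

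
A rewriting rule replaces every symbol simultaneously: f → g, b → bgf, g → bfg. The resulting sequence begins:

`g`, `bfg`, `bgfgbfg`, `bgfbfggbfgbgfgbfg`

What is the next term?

bgfbfggbgfgbfgbfgbgfgbfgbgfbfggbfgbgfgbfg

Replace each of the 17 characters of bgfbfggbfgbgfgbfg in place — bgf bfg g bgf g bfg bfg bgf g bfg bgf bfg g bfg bgf g bfg — and concatenate.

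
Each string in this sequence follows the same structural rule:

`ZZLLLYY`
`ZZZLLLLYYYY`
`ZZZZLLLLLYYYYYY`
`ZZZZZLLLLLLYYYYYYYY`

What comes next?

ZZZZZZLLLLLLLYYYYYYYYYY

Term n consists of n+1 Z's, followed by n+2 L's, followed by 2n Y's (n = 1, 2, …).
Setting n = 5 gives 6, 7, 10 characters in each block.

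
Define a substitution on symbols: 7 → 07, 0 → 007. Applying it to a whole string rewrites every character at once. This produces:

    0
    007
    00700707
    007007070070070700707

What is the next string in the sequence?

φ(007007070070070700707) expands symbol-by-symbol to 007 007 07 007 007 07 007 07 007 007 07 007 007 07 007 07 007 007 07 007 07; joining the 21 pieces gives the next term.

0070070700700707007070070070700700707007070070070700707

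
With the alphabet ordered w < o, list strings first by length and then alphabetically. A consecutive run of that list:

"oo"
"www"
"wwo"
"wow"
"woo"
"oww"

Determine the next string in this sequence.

The successor of oww increments the rightmost position that isn't already o and resets every position after it to w.

owo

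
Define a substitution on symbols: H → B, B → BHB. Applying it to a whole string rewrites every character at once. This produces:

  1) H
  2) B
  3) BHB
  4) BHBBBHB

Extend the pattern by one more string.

BHBBBHBBHBBHBBBHB

Expanding BHBBBHB: B→BHB, H→B, B→BHB, B→BHB, B→BHB, H→B, B→BHB. Concatenated: BHB B BHB BHB BHB B BHB.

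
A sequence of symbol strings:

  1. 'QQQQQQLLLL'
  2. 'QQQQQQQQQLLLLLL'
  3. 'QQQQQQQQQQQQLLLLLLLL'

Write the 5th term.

Each string has the form Q^{3n} L^{2n}, where the shown terms are n = 2, 3, 4.
Setting n = 6 gives 18, 12 characters in each block.

QQQQQQQQQQQQQQQQQQLLLLLLLLLLLL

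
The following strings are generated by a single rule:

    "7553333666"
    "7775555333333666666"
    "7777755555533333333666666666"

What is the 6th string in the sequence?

Each string has the form 7^{2n-1} 5^{2n} 3^{2n+2} 6^{3n} (n = 1, 2, …).
For term 6, n = 6, so the run lengths are 11, 12, 14, 18.

7777777777755555555555533333333333333666666666666666666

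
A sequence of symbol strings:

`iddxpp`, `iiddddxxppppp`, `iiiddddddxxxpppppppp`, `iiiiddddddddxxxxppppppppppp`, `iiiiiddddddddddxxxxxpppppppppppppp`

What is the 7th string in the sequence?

Term n consists of n i's, followed by 2n d's, followed by n x's, followed by 3n-1 p's (n = 1, 2, …).
At n = 7 the blocks have lengths 7, 14, 7, 20.

iiiiiiiddddddddddddddxxxxxxxpppppppppppppppppppp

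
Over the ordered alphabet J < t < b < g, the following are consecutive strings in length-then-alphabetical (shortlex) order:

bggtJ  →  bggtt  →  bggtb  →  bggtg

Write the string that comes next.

bggbJ

Find the rightmost character of bggtg below g, bump it to the next letter, and reset everything to its right to J.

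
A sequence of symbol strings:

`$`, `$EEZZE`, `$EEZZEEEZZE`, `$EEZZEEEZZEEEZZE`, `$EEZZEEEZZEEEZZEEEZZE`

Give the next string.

$EEZZEEEZZEEEZZEEEZZEEEZZE

The strings grow by a fixed suffix EEZZE each time.
One more step from $EEZZEEEZZEEEZZEEEZZE gives the answer.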